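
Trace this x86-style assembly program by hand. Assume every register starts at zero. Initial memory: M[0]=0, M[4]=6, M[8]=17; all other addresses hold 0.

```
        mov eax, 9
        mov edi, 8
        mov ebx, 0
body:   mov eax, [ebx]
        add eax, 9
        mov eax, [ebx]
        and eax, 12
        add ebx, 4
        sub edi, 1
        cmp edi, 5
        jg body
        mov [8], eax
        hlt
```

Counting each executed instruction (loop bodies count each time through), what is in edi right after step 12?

after mov eax, 9: eax=9
after mov edi, 8: edi=8
after mov ebx, 0: ebx=0
after mov eax, [ebx]: eax=M[0]=0
after add eax, 9: eax=0+9=9
after mov eax, [ebx]: eax=M[0]=0
after and eax, 12: eax=0&12=0
after add ebx, 4: ebx=0+4=4
after sub edi, 1: edi=8-1=7
cmp edi, 5  (cmp 7,5)
jg body: taken
after mov eax, [ebx]: eax=M[4]=6
After step 12: edi = 7.

7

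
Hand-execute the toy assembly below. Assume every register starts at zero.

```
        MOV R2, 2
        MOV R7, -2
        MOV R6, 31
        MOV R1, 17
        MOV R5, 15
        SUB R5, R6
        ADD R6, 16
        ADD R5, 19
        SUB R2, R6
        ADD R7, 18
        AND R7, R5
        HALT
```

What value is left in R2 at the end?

R2=2
R7=-2
R6=31
R1=17
R5=15
R5=15-31=-16
R6=31+16=47
R5=(-16)+19=3
R2=2-47=-45
R7=(-2)+18=16
R7=16&3=0
halt.

-45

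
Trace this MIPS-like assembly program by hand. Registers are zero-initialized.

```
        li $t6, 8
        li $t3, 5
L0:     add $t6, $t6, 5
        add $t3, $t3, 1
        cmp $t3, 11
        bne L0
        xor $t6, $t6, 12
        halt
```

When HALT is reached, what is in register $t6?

42

after li $t6, 8: $t6=8
after li $t3, 5: $t3=5
after add $t6, $t6, 5: $t6=8+5=13
after add $t3, $t3, 1: $t3=5+1=6
cmp $t3, 11  (cmp 6,11)
bne L0: taken
after add $t6, $t6, 5: $t6=13+5=18
after add $t3, $t3, 1: $t3=6+1=7
cmp $t3, 11  (cmp 7,11)
bne L0: taken
after add $t6, $t6, 5: $t6=18+5=23
after add $t3, $t3, 1: $t3=7+1=8
cmp $t3, 11  (cmp 8,11)
bne L0: taken
after add $t6, $t6, 5: $t6=23+5=28
after add $t3, $t3, 1: $t3=8+1=9
cmp $t3, 11  (cmp 9,11)
bne L0: taken
after add $t6, $t6, 5: $t6=28+5=33
after add $t3, $t3, 1: $t3=9+1=10
cmp $t3, 11  (cmp 10,11)
bne L0: taken
after add $t6, $t6, 5: $t6=33+5=38
after add $t3, $t3, 1: $t3=10+1=11
cmp $t3, 11  (cmp 11,11)
bne L0: not taken
after xor $t6, $t6, 12: $t6=38^12=42
halt.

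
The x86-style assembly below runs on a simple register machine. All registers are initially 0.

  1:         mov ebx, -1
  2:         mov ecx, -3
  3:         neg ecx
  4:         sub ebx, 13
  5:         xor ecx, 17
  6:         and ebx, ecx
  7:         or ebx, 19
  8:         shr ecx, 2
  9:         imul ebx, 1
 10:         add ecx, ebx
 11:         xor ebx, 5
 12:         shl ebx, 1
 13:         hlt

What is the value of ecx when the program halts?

mov ebx, -1 → ebx=-1
mov ecx, -3 → ecx=-3
neg ecx → ecx=-(-3)=3
sub ebx, 13 → ebx=(-1)-13=-14
xor ecx, 17 → ecx=3^17=18
and ebx, ecx → ebx=(-14)&18=18
or ebx, 19 → ebx=18|19=19
shr ecx, 2 → ecx=18>>2=4
imul ebx, 1 → ebx=19*1=19
add ecx, ebx → ecx=4+19=23
xor ebx, 5 → ebx=19^5=22
shl ebx, 1 → ebx=22<<1=44
halt.

23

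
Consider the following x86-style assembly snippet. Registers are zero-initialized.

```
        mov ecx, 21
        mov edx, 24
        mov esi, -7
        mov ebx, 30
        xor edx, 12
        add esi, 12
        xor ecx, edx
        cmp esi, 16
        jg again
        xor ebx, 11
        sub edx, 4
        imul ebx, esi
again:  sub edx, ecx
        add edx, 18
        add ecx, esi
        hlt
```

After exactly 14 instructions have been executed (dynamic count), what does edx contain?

33

mov ecx, 21 → ecx=21
mov edx, 24 → edx=24
mov esi, -7 → esi=-7
mov ebx, 30 → ebx=30
xor edx, 12 → edx=24^12=20
add esi, 12 → esi=(-7)+12=5
xor ecx, edx → ecx=21^20=1
cmp esi, 16  (cmp 5,16)
jg again: not taken
xor ebx, 11 → ebx=30^11=21
sub edx, 4 → edx=20-4=16
imul ebx, esi → ebx=21*5=105
sub edx, ecx → edx=16-1=15
add edx, 18 → edx=15+18=33
After step 14: edx = 33.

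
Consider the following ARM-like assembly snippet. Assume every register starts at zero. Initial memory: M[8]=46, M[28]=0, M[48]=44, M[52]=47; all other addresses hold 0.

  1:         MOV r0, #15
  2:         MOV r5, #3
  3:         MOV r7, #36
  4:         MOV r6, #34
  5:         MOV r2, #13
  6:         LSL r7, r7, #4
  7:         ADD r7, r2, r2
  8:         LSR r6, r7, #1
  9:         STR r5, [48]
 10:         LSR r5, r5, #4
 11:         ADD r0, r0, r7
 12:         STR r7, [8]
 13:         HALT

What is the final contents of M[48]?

3

r0=15
r5=3
r7=36
r6=34
r2=13
r7=36<<4=576
r7=13+13=26
r6=26>>1=13
STR r5, [48] → M[48]=3
r5=3>>4=0
r0=15+26=41
STR r7, [8] → M[8]=26
halt.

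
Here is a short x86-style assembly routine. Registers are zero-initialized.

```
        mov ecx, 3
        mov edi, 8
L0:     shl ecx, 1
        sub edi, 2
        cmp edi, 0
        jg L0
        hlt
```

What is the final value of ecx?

ecx=3
edi=8
ecx=3<<1=6
edi=8-2=6
cmp edi, 0  (cmp 6,0)
jg L0: taken
ecx=6<<1=12
edi=6-2=4
cmp edi, 0  (cmp 4,0)
jg L0: taken
ecx=12<<1=24
edi=4-2=2
cmp edi, 0  (cmp 2,0)
jg L0: taken
ecx=24<<1=48
edi=2-2=0
cmp edi, 0  (cmp 0,0)
jg L0: not taken
halt.

48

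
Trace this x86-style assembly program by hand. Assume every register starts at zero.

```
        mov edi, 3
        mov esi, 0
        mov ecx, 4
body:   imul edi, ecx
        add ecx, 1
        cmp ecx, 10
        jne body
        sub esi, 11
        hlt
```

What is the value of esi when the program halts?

-11

mov edi, 3 → edi=3
mov esi, 0 → esi=0
mov ecx, 4 → ecx=4
imul edi, ecx → edi=3*4=12
add ecx, 1 → ecx=4+1=5
cmp ecx, 10  (cmp 5,10)
jne body: taken
imul edi, ecx → edi=12*5=60
add ecx, 1 → ecx=5+1=6
cmp ecx, 10  (cmp 6,10)
jne body: taken
imul edi, ecx → edi=60*6=360
add ecx, 1 → ecx=6+1=7
cmp ecx, 10  (cmp 7,10)
jne body: taken
imul edi, ecx → edi=360*7=2520
add ecx, 1 → ecx=7+1=8
cmp ecx, 10  (cmp 8,10)
jne body: taken
imul edi, ecx → edi=2520*8=20160
add ecx, 1 → ecx=8+1=9
cmp ecx, 10  (cmp 9,10)
jne body: taken
imul edi, ecx → edi=20160*9=181440
add ecx, 1 → ecx=9+1=10
cmp ecx, 10  (cmp 10,10)
jne body: not taken
sub esi, 11 → esi=0-11=-11
halt.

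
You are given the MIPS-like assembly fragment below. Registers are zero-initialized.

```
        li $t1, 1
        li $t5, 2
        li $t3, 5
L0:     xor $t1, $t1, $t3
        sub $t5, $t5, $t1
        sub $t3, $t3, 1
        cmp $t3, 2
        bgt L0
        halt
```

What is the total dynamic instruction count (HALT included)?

$t1=1
$t5=2
$t3=5
$t1=1^5=4
$t5=2-4=-2
$t3=5-1=4
cmp $t3, 2  (cmp 4,2)
bgt L0: taken
$t1=4^4=0
$t5=(-2)-0=-2
$t3=4-1=3
cmp $t3, 2  (cmp 3,2)
bgt L0: taken
$t1=0^3=3
$t5=(-2)-3=-5
$t3=3-1=2
cmp $t3, 2  (cmp 2,2)
bgt L0: not taken
halt.
Total executed instructions: 19.

19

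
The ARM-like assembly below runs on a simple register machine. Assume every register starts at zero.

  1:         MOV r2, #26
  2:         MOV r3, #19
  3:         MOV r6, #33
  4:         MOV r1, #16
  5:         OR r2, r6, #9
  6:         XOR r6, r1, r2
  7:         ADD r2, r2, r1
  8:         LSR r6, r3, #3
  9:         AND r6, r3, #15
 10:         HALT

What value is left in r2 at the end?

r2=26
r3=19
r6=33
r1=16
r2=33|9=41
r6=16^41=57
r2=41+16=57
r6=19>>3=2
r6=19&15=3
halt.

57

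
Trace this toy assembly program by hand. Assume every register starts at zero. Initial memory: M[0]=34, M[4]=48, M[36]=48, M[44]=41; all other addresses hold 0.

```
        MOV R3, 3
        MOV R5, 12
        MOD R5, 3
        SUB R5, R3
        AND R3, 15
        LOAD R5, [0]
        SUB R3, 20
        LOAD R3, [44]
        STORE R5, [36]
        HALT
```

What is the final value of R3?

after MOV R3, 3: R3=3
after MOV R5, 12: R5=12
after MOD R5, 3: R5=12%3=0
after SUB R5, R3: R5=0-3=-3
after AND R3, 15: R3=3&15=3
after LOAD R5, [0]: R5=M[0]=34
after SUB R3, 20: R3=3-20=-17
after LOAD R3, [44]: R3=M[44]=41
STORE R5, [36] → M[36]=34
halt.

41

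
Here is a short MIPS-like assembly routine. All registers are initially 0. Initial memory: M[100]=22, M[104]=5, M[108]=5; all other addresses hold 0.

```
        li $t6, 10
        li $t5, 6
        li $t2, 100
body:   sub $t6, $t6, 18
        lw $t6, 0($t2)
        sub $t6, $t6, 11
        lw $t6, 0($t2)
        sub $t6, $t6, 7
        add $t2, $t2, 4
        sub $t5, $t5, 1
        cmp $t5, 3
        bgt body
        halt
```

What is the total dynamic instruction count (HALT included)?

after li $t6, 10: $t6=10
after li $t5, 6: $t5=6
after li $t2, 100: $t2=100
after sub $t6, $t6, 18: $t6=10-18=-8
after lw $t6, 0($t2): $t6=M[100]=22
after sub $t6, $t6, 11: $t6=22-11=11
after lw $t6, 0($t2): $t6=M[100]=22
after sub $t6, $t6, 7: $t6=22-7=15
after add $t2, $t2, 4: $t2=100+4=104
after sub $t5, $t5, 1: $t5=6-1=5
cmp $t5, 3  (cmp 5,3)
bgt body: taken
after sub $t6, $t6, 18: $t6=15-18=-3
after lw $t6, 0($t2): $t6=M[104]=5
after sub $t6, $t6, 11: $t6=5-11=-6
after lw $t6, 0($t2): $t6=M[104]=5
after sub $t6, $t6, 7: $t6=5-7=-2
after add $t2, $t2, 4: $t2=104+4=108
after sub $t5, $t5, 1: $t5=5-1=4
cmp $t5, 3  (cmp 4,3)
bgt body: taken
after sub $t6, $t6, 18: $t6=(-2)-18=-20
after lw $t6, 0($t2): $t6=M[108]=5
after sub $t6, $t6, 11: $t6=5-11=-6
after lw $t6, 0($t2): $t6=M[108]=5
after sub $t6, $t6, 7: $t6=5-7=-2
after add $t2, $t2, 4: $t2=108+4=112
after sub $t5, $t5, 1: $t5=4-1=3
cmp $t5, 3  (cmp 3,3)
bgt body: not taken
halt.
Total executed instructions: 31.

31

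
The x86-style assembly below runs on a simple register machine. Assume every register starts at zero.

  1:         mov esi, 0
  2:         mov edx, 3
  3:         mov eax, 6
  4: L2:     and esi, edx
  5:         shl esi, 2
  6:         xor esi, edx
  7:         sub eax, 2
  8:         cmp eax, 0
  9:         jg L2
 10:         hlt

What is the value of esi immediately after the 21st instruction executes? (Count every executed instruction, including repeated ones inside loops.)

esi=0
edx=3
eax=6
esi=0&3=0
esi=0<<2=0
esi=0^3=3
eax=6-2=4
cmp eax, 0  (cmp 4,0)
jg L2: taken
esi=3&3=3
esi=3<<2=12
esi=12^3=15
eax=4-2=2
cmp eax, 0  (cmp 2,0)
jg L2: taken
esi=15&3=3
esi=3<<2=12
esi=12^3=15
eax=2-2=0
cmp eax, 0  (cmp 0,0)
jg L2: not taken
After step 21: esi = 15.

15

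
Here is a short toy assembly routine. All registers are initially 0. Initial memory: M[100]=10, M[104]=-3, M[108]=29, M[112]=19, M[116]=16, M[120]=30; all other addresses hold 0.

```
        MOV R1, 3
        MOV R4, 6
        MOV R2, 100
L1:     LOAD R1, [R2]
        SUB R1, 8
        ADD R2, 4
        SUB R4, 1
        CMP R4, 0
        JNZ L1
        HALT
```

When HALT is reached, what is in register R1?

R1=3
R4=6
R2=100
R1=M[100]=10
R1=10-8=2
R2=100+4=104
R4=6-1=5
CMP R4, 0  (cmp 5,0)
JNZ L1: taken
R1=M[104]=-3
R1=(-3)-8=-11
R2=104+4=108
R4=5-1=4
CMP R4, 0  (cmp 4,0)
JNZ L1: taken
R1=M[108]=29
R1=29-8=21
R2=108+4=112
R4=4-1=3
CMP R4, 0  (cmp 3,0)
JNZ L1: taken
R1=M[112]=19
R1=19-8=11
R2=112+4=116
R4=3-1=2
CMP R4, 0  (cmp 2,0)
JNZ L1: taken
R1=M[116]=16
R1=16-8=8
R2=116+4=120
R4=2-1=1
CMP R4, 0  (cmp 1,0)
JNZ L1: taken
R1=M[120]=30
R1=30-8=22
R2=120+4=124
R4=1-1=0
CMP R4, 0  (cmp 0,0)
JNZ L1: not taken
halt.

22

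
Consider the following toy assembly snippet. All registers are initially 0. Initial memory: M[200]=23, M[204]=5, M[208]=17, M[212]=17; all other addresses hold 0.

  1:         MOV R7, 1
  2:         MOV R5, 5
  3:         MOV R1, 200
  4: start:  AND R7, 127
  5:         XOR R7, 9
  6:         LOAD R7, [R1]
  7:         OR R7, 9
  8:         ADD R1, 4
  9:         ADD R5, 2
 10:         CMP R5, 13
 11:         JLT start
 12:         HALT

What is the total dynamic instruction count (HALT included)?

MOV R7, 1 → R7=1
MOV R5, 5 → R5=5
MOV R1, 200 → R1=200
AND R7, 127 → R7=1&127=1
XOR R7, 9 → R7=1^9=8
LOAD R7, [R1] → R7=M[200]=23
OR R7, 9 → R7=23|9=31
ADD R1, 4 → R1=200+4=204
ADD R5, 2 → R5=5+2=7
CMP R5, 13  (cmp 7,13)
JLT start: taken
AND R7, 127 → R7=31&127=31
XOR R7, 9 → R7=31^9=22
LOAD R7, [R1] → R7=M[204]=5
OR R7, 9 → R7=5|9=13
ADD R1, 4 → R1=204+4=208
ADD R5, 2 → R5=7+2=9
CMP R5, 13  (cmp 9,13)
JLT start: taken
AND R7, 127 → R7=13&127=13
XOR R7, 9 → R7=13^9=4
LOAD R7, [R1] → R7=M[208]=17
OR R7, 9 → R7=17|9=25
ADD R1, 4 → R1=208+4=212
ADD R5, 2 → R5=9+2=11
CMP R5, 13  (cmp 11,13)
JLT start: taken
AND R7, 127 → R7=25&127=25
XOR R7, 9 → R7=25^9=16
LOAD R7, [R1] → R7=M[212]=17
OR R7, 9 → R7=17|9=25
ADD R1, 4 → R1=212+4=216
ADD R5, 2 → R5=11+2=13
CMP R5, 13  (cmp 13,13)
JLT start: not taken
halt.
Total executed instructions: 36.

36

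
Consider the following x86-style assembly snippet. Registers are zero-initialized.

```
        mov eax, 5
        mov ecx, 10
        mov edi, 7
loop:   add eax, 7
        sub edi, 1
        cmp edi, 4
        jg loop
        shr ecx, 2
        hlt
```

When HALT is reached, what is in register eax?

26

mov eax, 5 → eax=5
mov ecx, 10 → ecx=10
mov edi, 7 → edi=7
add eax, 7 → eax=5+7=12
sub edi, 1 → edi=7-1=6
cmp edi, 4  (cmp 6,4)
jg loop: taken
add eax, 7 → eax=12+7=19
sub edi, 1 → edi=6-1=5
cmp edi, 4  (cmp 5,4)
jg loop: taken
add eax, 7 → eax=19+7=26
sub edi, 1 → edi=5-1=4
cmp edi, 4  (cmp 4,4)
jg loop: not taken
shr ecx, 2 → ecx=10>>2=2
halt.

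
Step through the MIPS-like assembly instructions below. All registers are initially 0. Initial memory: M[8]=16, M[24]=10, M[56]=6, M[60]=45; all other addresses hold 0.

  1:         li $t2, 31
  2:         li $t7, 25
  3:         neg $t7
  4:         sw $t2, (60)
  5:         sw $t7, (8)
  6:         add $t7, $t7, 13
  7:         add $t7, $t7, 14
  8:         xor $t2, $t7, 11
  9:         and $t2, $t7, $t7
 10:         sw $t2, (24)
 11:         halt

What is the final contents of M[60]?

31

after li $t2, 31: $t2=31
after li $t7, 25: $t7=25
after neg $t7: $t7=-(25)=-25
sw $t2, (60) → M[60]=31
sw $t7, (8) → M[8]=-25
after add $t7, $t7, 13: $t7=(-25)+13=-12
after add $t7, $t7, 14: $t7=(-12)+14=2
after xor $t2, $t7, 11: $t2=2^11=9
after and $t2, $t7, $t7: $t2=2&2=2
sw $t2, (24) → M[24]=2
halt.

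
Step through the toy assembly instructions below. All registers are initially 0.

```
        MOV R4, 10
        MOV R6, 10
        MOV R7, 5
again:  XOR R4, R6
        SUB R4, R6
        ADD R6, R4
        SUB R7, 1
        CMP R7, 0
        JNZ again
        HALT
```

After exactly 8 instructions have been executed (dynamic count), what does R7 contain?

4

after MOV R4, 10: R4=10
after MOV R6, 10: R6=10
after MOV R7, 5: R7=5
after XOR R4, R6: R4=10^10=0
after SUB R4, R6: R4=0-10=-10
after ADD R6, R4: R6=10+(-10)=0
after SUB R7, 1: R7=5-1=4
CMP R7, 0  (cmp 4,0)
After step 8: R7 = 4.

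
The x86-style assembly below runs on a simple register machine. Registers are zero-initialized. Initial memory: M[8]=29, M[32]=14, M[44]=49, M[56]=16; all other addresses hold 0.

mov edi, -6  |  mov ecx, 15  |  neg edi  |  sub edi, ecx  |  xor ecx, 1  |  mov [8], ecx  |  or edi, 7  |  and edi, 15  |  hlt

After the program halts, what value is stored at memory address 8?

mov edi, -6 → edi=-6
mov ecx, 15 → ecx=15
neg edi → edi=-(-6)=6
sub edi, ecx → edi=6-15=-9
xor ecx, 1 → ecx=15^1=14
mov [8], ecx → M[8]=14
or edi, 7 → edi=(-9)|7=-9
and edi, 15 → edi=(-9)&15=7
halt.

14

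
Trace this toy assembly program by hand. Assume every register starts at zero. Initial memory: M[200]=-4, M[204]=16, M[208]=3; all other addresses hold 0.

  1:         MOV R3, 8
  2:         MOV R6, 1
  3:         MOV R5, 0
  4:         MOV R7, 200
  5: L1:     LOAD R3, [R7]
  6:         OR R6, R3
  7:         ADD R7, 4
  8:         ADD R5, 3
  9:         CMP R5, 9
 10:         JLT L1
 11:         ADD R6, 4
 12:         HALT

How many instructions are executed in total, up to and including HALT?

MOV R3, 8 → R3=8
MOV R6, 1 → R6=1
MOV R5, 0 → R5=0
MOV R7, 200 → R7=200
LOAD R3, [R7] → R3=M[200]=-4
OR R6, R3 → R6=1|(-4)=-3
ADD R7, 4 → R7=200+4=204
ADD R5, 3 → R5=0+3=3
CMP R5, 9  (cmp 3,9)
JLT L1: taken
LOAD R3, [R7] → R3=M[204]=16
OR R6, R3 → R6=(-3)|16=-3
ADD R7, 4 → R7=204+4=208
ADD R5, 3 → R5=3+3=6
CMP R5, 9  (cmp 6,9)
JLT L1: taken
LOAD R3, [R7] → R3=M[208]=3
OR R6, R3 → R6=(-3)|3=-1
ADD R7, 4 → R7=208+4=212
ADD R5, 3 → R5=6+3=9
CMP R5, 9  (cmp 9,9)
JLT L1: not taken
ADD R6, 4 → R6=(-1)+4=3
halt.
Total executed instructions: 24.

24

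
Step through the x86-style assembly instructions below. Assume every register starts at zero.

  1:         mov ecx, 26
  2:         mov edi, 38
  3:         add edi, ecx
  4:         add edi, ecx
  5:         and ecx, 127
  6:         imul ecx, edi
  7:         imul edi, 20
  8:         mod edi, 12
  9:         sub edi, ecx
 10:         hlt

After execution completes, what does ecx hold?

2340

ecx=26
edi=38
edi=38+26=64
edi=64+26=90
ecx=26&127=26
ecx=26*90=2340
edi=90*20=1800
edi=1800%12=0
edi=0-2340=-2340
halt.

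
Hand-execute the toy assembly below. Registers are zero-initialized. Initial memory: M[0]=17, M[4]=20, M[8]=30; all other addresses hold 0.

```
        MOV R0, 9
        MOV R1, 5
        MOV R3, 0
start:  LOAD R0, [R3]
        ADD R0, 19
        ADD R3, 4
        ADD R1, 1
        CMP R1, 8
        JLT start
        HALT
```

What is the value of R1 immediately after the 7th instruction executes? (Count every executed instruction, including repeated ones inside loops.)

6

R0=9
R1=5
R3=0
R0=M[0]=17
R0=17+19=36
R3=0+4=4
R1=5+1=6
After step 7: R1 = 6.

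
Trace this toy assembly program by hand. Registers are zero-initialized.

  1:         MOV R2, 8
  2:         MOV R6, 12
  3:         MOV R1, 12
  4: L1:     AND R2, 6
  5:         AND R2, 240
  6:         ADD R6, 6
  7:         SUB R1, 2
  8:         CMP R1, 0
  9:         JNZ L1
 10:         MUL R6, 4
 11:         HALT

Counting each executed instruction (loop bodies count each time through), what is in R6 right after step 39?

MOV R2, 8 → R2=8
MOV R6, 12 → R6=12
MOV R1, 12 → R1=12
AND R2, 6 → R2=8&6=0
AND R2, 240 → R2=0&240=0
ADD R6, 6 → R6=12+6=18
SUB R1, 2 → R1=12-2=10
CMP R1, 0  (cmp 10,0)
JNZ L1: taken
AND R2, 6 → R2=0&6=0
AND R2, 240 → R2=0&240=0
ADD R6, 6 → R6=18+6=24
SUB R1, 2 → R1=10-2=8
CMP R1, 0  (cmp 8,0)
JNZ L1: taken
AND R2, 6 → R2=0&6=0
AND R2, 240 → R2=0&240=0
ADD R6, 6 → R6=24+6=30
SUB R1, 2 → R1=8-2=6
CMP R1, 0  (cmp 6,0)
JNZ L1: taken
AND R2, 6 → R2=0&6=0
AND R2, 240 → R2=0&240=0
ADD R6, 6 → R6=30+6=36
SUB R1, 2 → R1=6-2=4
CMP R1, 0  (cmp 4,0)
JNZ L1: taken
AND R2, 6 → R2=0&6=0
AND R2, 240 → R2=0&240=0
ADD R6, 6 → R6=36+6=42
SUB R1, 2 → R1=4-2=2
CMP R1, 0  (cmp 2,0)
JNZ L1: taken
AND R2, 6 → R2=0&6=0
AND R2, 240 → R2=0&240=0
ADD R6, 6 → R6=42+6=48
SUB R1, 2 → R1=2-2=0
CMP R1, 0  (cmp 0,0)
JNZ L1: not taken
After step 39: R6 = 48.

48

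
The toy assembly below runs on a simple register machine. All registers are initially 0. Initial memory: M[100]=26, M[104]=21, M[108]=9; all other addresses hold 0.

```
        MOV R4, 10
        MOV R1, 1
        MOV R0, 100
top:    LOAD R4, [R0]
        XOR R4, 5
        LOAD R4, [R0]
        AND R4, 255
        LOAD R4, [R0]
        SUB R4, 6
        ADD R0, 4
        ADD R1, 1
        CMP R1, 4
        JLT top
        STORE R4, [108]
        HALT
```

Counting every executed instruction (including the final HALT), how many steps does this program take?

35

R4=10
R1=1
R0=100
R4=M[100]=26
R4=26^5=31
R4=M[100]=26
R4=26&255=26
R4=M[100]=26
R4=26-6=20
R0=100+4=104
R1=1+1=2
CMP R1, 4  (cmp 2,4)
JLT top: taken
R4=M[104]=21
R4=21^5=16
R4=M[104]=21
R4=21&255=21
R4=M[104]=21
R4=21-6=15
R0=104+4=108
R1=2+1=3
CMP R1, 4  (cmp 3,4)
JLT top: taken
R4=M[108]=9
R4=9^5=12
R4=M[108]=9
R4=9&255=9
R4=M[108]=9
R4=9-6=3
R0=108+4=112
R1=3+1=4
CMP R1, 4  (cmp 4,4)
JLT top: not taken
STORE R4, [108] → M[108]=3
halt.
Total executed instructions: 35.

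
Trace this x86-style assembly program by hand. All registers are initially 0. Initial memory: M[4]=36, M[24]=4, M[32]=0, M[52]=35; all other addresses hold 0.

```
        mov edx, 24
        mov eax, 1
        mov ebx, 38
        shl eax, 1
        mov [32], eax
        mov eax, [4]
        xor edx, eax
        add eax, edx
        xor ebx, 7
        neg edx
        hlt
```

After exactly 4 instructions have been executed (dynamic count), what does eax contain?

mov edx, 24 → edx=24
mov eax, 1 → eax=1
mov ebx, 38 → ebx=38
shl eax, 1 → eax=1<<1=2
After step 4: eax = 2.

2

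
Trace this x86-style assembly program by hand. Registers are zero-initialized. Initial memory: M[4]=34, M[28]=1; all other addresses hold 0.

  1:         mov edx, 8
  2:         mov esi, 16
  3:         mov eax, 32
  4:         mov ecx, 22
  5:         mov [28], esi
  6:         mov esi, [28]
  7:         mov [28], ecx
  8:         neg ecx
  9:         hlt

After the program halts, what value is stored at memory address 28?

22

after mov edx, 8: edx=8
after mov esi, 16: esi=16
after mov eax, 32: eax=32
after mov ecx, 22: ecx=22
mov [28], esi → M[28]=16
after mov esi, [28]: esi=M[28]=16
mov [28], ecx → M[28]=22
after neg ecx: ecx=-(22)=-22
halt.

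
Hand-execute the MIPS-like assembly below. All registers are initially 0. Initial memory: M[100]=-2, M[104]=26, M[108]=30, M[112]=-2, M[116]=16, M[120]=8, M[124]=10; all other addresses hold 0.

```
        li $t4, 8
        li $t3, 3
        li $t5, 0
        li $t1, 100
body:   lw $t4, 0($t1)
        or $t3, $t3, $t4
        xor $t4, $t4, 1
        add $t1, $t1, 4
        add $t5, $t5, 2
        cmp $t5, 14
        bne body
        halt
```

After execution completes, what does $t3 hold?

-1

li $t4, 8 → $t4=8
li $t3, 3 → $t3=3
li $t5, 0 → $t5=0
li $t1, 100 → $t1=100
lw $t4, 0($t1) → $t4=M[100]=-2
or $t3, $t3, $t4 → $t3=3|(-2)=-1
xor $t4, $t4, 1 → $t4=(-2)^1=-1
add $t1, $t1, 4 → $t1=100+4=104
add $t5, $t5, 2 → $t5=0+2=2
cmp $t5, 14  (cmp 2,14)
bne body: taken
lw $t4, 0($t1) → $t4=M[104]=26
or $t3, $t3, $t4 → $t3=(-1)|26=-1
xor $t4, $t4, 1 → $t4=26^1=27
add $t1, $t1, 4 → $t1=104+4=108
add $t5, $t5, 2 → $t5=2+2=4
cmp $t5, 14  (cmp 4,14)
bne body: taken
lw $t4, 0($t1) → $t4=M[108]=30
or $t3, $t3, $t4 → $t3=(-1)|30=-1
xor $t4, $t4, 1 → $t4=30^1=31
add $t1, $t1, 4 → $t1=108+4=112
add $t5, $t5, 2 → $t5=4+2=6
cmp $t5, 14  (cmp 6,14)
bne body: taken
lw $t4, 0($t1) → $t4=M[112]=-2
or $t3, $t3, $t4 → $t3=(-1)|(-2)=-1
xor $t4, $t4, 1 → $t4=(-2)^1=-1
add $t1, $t1, 4 → $t1=112+4=116
add $t5, $t5, 2 → $t5=6+2=8
cmp $t5, 14  (cmp 8,14)
bne body: taken
lw $t4, 0($t1) → $t4=M[116]=16
or $t3, $t3, $t4 → $t3=(-1)|16=-1
xor $t4, $t4, 1 → $t4=16^1=17
add $t1, $t1, 4 → $t1=116+4=120
add $t5, $t5, 2 → $t5=8+2=10
cmp $t5, 14  (cmp 10,14)
bne body: taken
lw $t4, 0($t1) → $t4=M[120]=8
or $t3, $t3, $t4 → $t3=(-1)|8=-1
xor $t4, $t4, 1 → $t4=8^1=9
add $t1, $t1, 4 → $t1=120+4=124
add $t5, $t5, 2 → $t5=10+2=12
cmp $t5, 14  (cmp 12,14)
bne body: taken
lw $t4, 0($t1) → $t4=M[124]=10
or $t3, $t3, $t4 → $t3=(-1)|10=-1
xor $t4, $t4, 1 → $t4=10^1=11
add $t1, $t1, 4 → $t1=124+4=128
add $t5, $t5, 2 → $t5=12+2=14
cmp $t5, 14  (cmp 14,14)
bne body: not taken
halt.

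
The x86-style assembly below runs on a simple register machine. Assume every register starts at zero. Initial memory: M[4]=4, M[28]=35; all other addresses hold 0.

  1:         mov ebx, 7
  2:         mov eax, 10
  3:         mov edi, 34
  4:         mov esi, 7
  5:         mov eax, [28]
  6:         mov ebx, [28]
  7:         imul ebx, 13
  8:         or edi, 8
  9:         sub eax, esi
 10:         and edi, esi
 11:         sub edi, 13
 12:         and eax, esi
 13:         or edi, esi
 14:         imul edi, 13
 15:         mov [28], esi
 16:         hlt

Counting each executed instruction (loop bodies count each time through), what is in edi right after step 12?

-11

mov ebx, 7 → ebx=7
mov eax, 10 → eax=10
mov edi, 34 → edi=34
mov esi, 7 → esi=7
mov eax, [28] → eax=M[28]=35
mov ebx, [28] → ebx=M[28]=35
imul ebx, 13 → ebx=35*13=455
or edi, 8 → edi=34|8=42
sub eax, esi → eax=35-7=28
and edi, esi → edi=42&7=2
sub edi, 13 → edi=2-13=-11
and eax, esi → eax=28&7=4
After step 12: edi = -11.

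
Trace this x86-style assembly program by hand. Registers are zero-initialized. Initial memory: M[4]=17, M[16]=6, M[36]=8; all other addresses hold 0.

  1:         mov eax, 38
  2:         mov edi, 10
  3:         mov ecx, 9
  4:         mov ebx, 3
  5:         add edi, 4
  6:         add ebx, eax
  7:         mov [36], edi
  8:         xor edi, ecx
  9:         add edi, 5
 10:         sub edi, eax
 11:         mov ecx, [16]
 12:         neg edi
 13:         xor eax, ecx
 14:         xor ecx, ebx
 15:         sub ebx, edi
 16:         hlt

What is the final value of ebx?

15

eax=38
edi=10
ecx=9
ebx=3
edi=10+4=14
ebx=3+38=41
mov [36], edi → M[36]=14
edi=14^9=7
edi=7+5=12
edi=12-38=-26
ecx=M[16]=6
edi=-(-26)=26
eax=38^6=32
ecx=6^41=47
ebx=41-26=15
halt.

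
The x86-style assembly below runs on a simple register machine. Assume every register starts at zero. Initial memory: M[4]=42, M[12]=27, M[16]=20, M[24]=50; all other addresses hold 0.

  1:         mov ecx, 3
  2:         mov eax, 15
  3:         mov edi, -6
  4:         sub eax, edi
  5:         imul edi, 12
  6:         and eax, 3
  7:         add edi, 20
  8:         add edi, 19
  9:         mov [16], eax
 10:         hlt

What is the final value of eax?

mov ecx, 3 → ecx=3
mov eax, 15 → eax=15
mov edi, -6 → edi=-6
sub eax, edi → eax=15-(-6)=21
imul edi, 12 → edi=(-6)*12=-72
and eax, 3 → eax=21&3=1
add edi, 20 → edi=(-72)+20=-52
add edi, 19 → edi=(-52)+19=-33
mov [16], eax → M[16]=1
halt.

1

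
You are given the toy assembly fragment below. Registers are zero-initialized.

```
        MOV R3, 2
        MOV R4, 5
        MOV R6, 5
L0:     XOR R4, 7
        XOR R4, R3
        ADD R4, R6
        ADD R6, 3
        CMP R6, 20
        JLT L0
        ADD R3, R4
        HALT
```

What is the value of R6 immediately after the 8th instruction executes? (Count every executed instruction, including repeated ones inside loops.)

MOV R3, 2 → R3=2
MOV R4, 5 → R4=5
MOV R6, 5 → R6=5
XOR R4, 7 → R4=5^7=2
XOR R4, R3 → R4=2^2=0
ADD R4, R6 → R4=0+5=5
ADD R6, 3 → R6=5+3=8
CMP R6, 20  (cmp 8,20)
After step 8: R6 = 8.

8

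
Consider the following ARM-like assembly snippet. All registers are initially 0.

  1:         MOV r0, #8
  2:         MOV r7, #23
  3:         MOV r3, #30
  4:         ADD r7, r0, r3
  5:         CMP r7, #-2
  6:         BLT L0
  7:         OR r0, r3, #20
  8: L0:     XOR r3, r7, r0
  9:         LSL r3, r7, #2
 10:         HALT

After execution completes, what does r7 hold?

MOV r0, #8 → r0=8
MOV r7, #23 → r7=23
MOV r3, #30 → r3=30
ADD r7, r0, r3 → r7=8+30=38
CMP r7, #-2  (cmp 38,-2)
BLT L0: not taken
OR r0, r3, #20 → r0=30|20=30
XOR r3, r7, r0 → r3=38^30=56
LSL r3, r7, #2 → r3=38<<2=152
halt.

38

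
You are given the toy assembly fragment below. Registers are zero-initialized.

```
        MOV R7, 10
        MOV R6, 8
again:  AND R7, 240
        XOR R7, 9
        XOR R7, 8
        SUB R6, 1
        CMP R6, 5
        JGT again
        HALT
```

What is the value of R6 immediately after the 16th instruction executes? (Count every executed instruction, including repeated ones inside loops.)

R7=10
R6=8
R7=10&240=0
R7=0^9=9
R7=9^8=1
R6=8-1=7
CMP R6, 5  (cmp 7,5)
JGT again: taken
R7=1&240=0
R7=0^9=9
R7=9^8=1
R6=7-1=6
CMP R6, 5  (cmp 6,5)
JGT again: taken
R7=1&240=0
R7=0^9=9
After step 16: R6 = 6.

6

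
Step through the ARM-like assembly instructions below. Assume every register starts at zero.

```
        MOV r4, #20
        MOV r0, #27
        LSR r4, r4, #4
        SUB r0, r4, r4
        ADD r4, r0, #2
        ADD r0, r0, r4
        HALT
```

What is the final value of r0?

2

MOV r4, #20 → r4=20
MOV r0, #27 → r0=27
LSR r4, r4, #4 → r4=20>>4=1
SUB r0, r4, r4 → r0=1-1=0
ADD r4, r0, #2 → r4=0+2=2
ADD r0, r0, r4 → r0=0+2=2
halt.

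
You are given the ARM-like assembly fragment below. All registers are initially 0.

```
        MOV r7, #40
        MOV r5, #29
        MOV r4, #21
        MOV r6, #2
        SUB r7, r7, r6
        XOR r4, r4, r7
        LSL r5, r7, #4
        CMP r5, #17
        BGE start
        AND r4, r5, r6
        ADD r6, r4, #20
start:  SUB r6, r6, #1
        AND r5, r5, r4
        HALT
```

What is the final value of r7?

after MOV r7, #40: r7=40
after MOV r5, #29: r5=29
after MOV r4, #21: r4=21
after MOV r6, #2: r6=2
after SUB r7, r7, r6: r7=40-2=38
after XOR r4, r4, r7: r4=21^38=51
after LSL r5, r7, #4: r5=38<<4=608
CMP r5, #17  (cmp 608,17)
BGE start: taken
after SUB r6, r6, #1: r6=2-1=1
after AND r5, r5, r4: r5=608&51=32
halt.

38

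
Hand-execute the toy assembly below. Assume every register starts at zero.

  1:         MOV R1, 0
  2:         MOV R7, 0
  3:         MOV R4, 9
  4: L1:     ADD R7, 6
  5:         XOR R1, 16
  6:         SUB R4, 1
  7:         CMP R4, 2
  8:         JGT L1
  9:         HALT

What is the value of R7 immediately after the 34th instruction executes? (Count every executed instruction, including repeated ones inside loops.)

R1=0
R7=0
R4=9
R7=0+6=6
R1=0^16=16
R4=9-1=8
CMP R4, 2  (cmp 8,2)
JGT L1: taken
R7=6+6=12
R1=16^16=0
R4=8-1=7
CMP R4, 2  (cmp 7,2)
JGT L1: taken
R7=12+6=18
R1=0^16=16
R4=7-1=6
CMP R4, 2  (cmp 6,2)
JGT L1: taken
R7=18+6=24
R1=16^16=0
R4=6-1=5
CMP R4, 2  (cmp 5,2)
JGT L1: taken
R7=24+6=30
R1=0^16=16
R4=5-1=4
CMP R4, 2  (cmp 4,2)
JGT L1: taken
R7=30+6=36
R1=16^16=0
R4=4-1=3
CMP R4, 2  (cmp 3,2)
JGT L1: taken
R7=36+6=42
After step 34: R7 = 42.

42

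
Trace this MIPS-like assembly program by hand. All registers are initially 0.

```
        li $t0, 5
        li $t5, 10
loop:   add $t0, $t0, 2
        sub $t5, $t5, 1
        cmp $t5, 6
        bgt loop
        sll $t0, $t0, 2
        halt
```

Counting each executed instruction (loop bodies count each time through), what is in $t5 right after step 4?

after li $t0, 5: $t0=5
after li $t5, 10: $t5=10
after add $t0, $t0, 2: $t0=5+2=7
after sub $t5, $t5, 1: $t5=10-1=9
After step 4: $t5 = 9.

9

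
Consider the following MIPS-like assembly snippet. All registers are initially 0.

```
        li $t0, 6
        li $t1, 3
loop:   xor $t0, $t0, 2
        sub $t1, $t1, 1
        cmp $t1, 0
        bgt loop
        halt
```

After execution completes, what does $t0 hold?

$t0=6
$t1=3
$t0=6^2=4
$t1=3-1=2
cmp $t1, 0  (cmp 2,0)
bgt loop: taken
$t0=4^2=6
$t1=2-1=1
cmp $t1, 0  (cmp 1,0)
bgt loop: taken
$t0=6^2=4
$t1=1-1=0
cmp $t1, 0  (cmp 0,0)
bgt loop: not taken
halt.

4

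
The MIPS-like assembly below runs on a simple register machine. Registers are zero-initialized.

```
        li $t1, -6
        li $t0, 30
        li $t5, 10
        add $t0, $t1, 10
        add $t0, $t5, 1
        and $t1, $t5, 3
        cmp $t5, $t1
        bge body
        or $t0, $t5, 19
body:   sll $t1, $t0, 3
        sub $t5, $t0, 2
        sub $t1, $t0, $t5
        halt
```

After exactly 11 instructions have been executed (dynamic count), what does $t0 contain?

11

after li $t1, -6: $t1=-6
after li $t0, 30: $t0=30
after li $t5, 10: $t5=10
after add $t0, $t1, 10: $t0=(-6)+10=4
after add $t0, $t5, 1: $t0=10+1=11
after and $t1, $t5, 3: $t1=10&3=2
cmp $t5, $t1  (cmp 10,2)
bge body: taken
after sll $t1, $t0, 3: $t1=11<<3=88
after sub $t5, $t0, 2: $t5=11-2=9
after sub $t1, $t0, $t5: $t1=11-9=2
After step 11: $t0 = 11.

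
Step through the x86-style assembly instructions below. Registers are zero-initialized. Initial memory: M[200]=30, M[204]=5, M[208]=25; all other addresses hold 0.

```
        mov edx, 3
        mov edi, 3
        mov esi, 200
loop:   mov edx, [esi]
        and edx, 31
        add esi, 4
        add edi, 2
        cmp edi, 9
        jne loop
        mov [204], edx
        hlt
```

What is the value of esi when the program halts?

mov edx, 3 → edx=3
mov edi, 3 → edi=3
mov esi, 200 → esi=200
mov edx, [esi] → edx=M[200]=30
and edx, 31 → edx=30&31=30
add esi, 4 → esi=200+4=204
add edi, 2 → edi=3+2=5
cmp edi, 9  (cmp 5,9)
jne loop: taken
mov edx, [esi] → edx=M[204]=5
and edx, 31 → edx=5&31=5
add esi, 4 → esi=204+4=208
add edi, 2 → edi=5+2=7
cmp edi, 9  (cmp 7,9)
jne loop: taken
mov edx, [esi] → edx=M[208]=25
and edx, 31 → edx=25&31=25
add esi, 4 → esi=208+4=212
add edi, 2 → edi=7+2=9
cmp edi, 9  (cmp 9,9)
jne loop: not taken
mov [204], edx → M[204]=25
halt.

212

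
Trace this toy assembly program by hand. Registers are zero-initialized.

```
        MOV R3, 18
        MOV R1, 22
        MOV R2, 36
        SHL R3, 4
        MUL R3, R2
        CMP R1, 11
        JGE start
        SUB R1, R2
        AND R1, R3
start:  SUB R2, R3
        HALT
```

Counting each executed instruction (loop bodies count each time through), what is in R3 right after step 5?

10368

after MOV R3, 18: R3=18
after MOV R1, 22: R1=22
after MOV R2, 36: R2=36
after SHL R3, 4: R3=18<<4=288
after MUL R3, R2: R3=288*36=10368
After step 5: R3 = 10368.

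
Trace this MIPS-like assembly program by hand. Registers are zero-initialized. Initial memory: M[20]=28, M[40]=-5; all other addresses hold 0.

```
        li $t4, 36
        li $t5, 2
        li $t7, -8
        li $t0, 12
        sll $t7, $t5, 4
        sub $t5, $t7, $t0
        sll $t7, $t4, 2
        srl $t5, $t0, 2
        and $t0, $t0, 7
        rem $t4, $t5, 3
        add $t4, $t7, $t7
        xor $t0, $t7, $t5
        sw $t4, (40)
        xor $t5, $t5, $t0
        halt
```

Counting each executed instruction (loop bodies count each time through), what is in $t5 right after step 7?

20

li $t4, 36 → $t4=36
li $t5, 2 → $t5=2
li $t7, -8 → $t7=-8
li $t0, 12 → $t0=12
sll $t7, $t5, 4 → $t7=2<<4=32
sub $t5, $t7, $t0 → $t5=32-12=20
sll $t7, $t4, 2 → $t7=36<<2=144
After step 7: $t5 = 20.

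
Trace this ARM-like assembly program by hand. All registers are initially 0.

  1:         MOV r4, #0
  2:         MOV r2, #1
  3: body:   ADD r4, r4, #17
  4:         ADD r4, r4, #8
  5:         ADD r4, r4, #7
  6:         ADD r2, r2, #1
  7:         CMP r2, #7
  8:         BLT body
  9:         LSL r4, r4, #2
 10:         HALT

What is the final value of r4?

after MOV r4, #0: r4=0
after MOV r2, #1: r2=1
after ADD r4, r4, #17: r4=0+17=17
after ADD r4, r4, #8: r4=17+8=25
after ADD r4, r4, #7: r4=25+7=32
after ADD r2, r2, #1: r2=1+1=2
CMP r2, #7  (cmp 2,7)
BLT body: taken
after ADD r4, r4, #17: r4=32+17=49
after ADD r4, r4, #8: r4=49+8=57
after ADD r4, r4, #7: r4=57+7=64
after ADD r2, r2, #1: r2=2+1=3
CMP r2, #7  (cmp 3,7)
BLT body: taken
after ADD r4, r4, #17: r4=64+17=81
after ADD r4, r4, #8: r4=81+8=89
after ADD r4, r4, #7: r4=89+7=96
after ADD r2, r2, #1: r2=3+1=4
CMP r2, #7  (cmp 4,7)
BLT body: taken
after ADD r4, r4, #17: r4=96+17=113
after ADD r4, r4, #8: r4=113+8=121
after ADD r4, r4, #7: r4=121+7=128
after ADD r2, r2, #1: r2=4+1=5
CMP r2, #7  (cmp 5,7)
BLT body: taken
after ADD r4, r4, #17: r4=128+17=145
after ADD r4, r4, #8: r4=145+8=153
after ADD r4, r4, #7: r4=153+7=160
after ADD r2, r2, #1: r2=5+1=6
CMP r2, #7  (cmp 6,7)
BLT body: taken
after ADD r4, r4, #17: r4=160+17=177
after ADD r4, r4, #8: r4=177+8=185
after ADD r4, r4, #7: r4=185+7=192
after ADD r2, r2, #1: r2=6+1=7
CMP r2, #7  (cmp 7,7)
BLT body: not taken
after LSL r4, r4, #2: r4=192<<2=768
halt.

768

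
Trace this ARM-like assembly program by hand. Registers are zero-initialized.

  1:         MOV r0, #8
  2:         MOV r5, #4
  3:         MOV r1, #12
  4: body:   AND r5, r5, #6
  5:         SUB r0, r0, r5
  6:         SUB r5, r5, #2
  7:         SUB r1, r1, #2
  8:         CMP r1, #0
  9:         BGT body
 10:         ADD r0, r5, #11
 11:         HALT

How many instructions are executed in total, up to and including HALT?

41

after MOV r0, #8: r0=8
after MOV r5, #4: r5=4
after MOV r1, #12: r1=12
after AND r5, r5, #6: r5=4&6=4
after SUB r0, r0, r5: r0=8-4=4
after SUB r5, r5, #2: r5=4-2=2
after SUB r1, r1, #2: r1=12-2=10
CMP r1, #0  (cmp 10,0)
BGT body: taken
after AND r5, r5, #6: r5=2&6=2
after SUB r0, r0, r5: r0=4-2=2
after SUB r5, r5, #2: r5=2-2=0
after SUB r1, r1, #2: r1=10-2=8
CMP r1, #0  (cmp 8,0)
BGT body: taken
after AND r5, r5, #6: r5=0&6=0
after SUB r0, r0, r5: r0=2-0=2
after SUB r5, r5, #2: r5=0-2=-2
after SUB r1, r1, #2: r1=8-2=6
CMP r1, #0  (cmp 6,0)
BGT body: taken
after AND r5, r5, #6: r5=(-2)&6=6
after SUB r0, r0, r5: r0=2-6=-4
after SUB r5, r5, #2: r5=6-2=4
after SUB r1, r1, #2: r1=6-2=4
CMP r1, #0  (cmp 4,0)
BGT body: taken
after AND r5, r5, #6: r5=4&6=4
after SUB r0, r0, r5: r0=(-4)-4=-8
after SUB r5, r5, #2: r5=4-2=2
after SUB r1, r1, #2: r1=4-2=2
CMP r1, #0  (cmp 2,0)
BGT body: taken
after AND r5, r5, #6: r5=2&6=2
after SUB r0, r0, r5: r0=(-8)-2=-10
after SUB r5, r5, #2: r5=2-2=0
after SUB r1, r1, #2: r1=2-2=0
CMP r1, #0  (cmp 0,0)
BGT body: not taken
after ADD r0, r5, #11: r0=0+11=11
halt.
Total executed instructions: 41.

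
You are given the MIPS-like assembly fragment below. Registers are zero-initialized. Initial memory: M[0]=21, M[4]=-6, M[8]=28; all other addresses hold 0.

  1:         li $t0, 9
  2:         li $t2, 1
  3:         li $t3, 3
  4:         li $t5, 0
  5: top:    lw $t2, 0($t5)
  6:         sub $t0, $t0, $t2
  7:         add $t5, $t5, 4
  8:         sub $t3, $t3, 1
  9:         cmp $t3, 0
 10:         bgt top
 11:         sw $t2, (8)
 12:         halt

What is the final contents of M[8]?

28

li $t0, 9 → $t0=9
li $t2, 1 → $t2=1
li $t3, 3 → $t3=3
li $t5, 0 → $t5=0
lw $t2, 0($t5) → $t2=M[0]=21
sub $t0, $t0, $t2 → $t0=9-21=-12
add $t5, $t5, 4 → $t5=0+4=4
sub $t3, $t3, 1 → $t3=3-1=2
cmp $t3, 0  (cmp 2,0)
bgt top: taken
lw $t2, 0($t5) → $t2=M[4]=-6
sub $t0, $t0, $t2 → $t0=(-12)-(-6)=-6
add $t5, $t5, 4 → $t5=4+4=8
sub $t3, $t3, 1 → $t3=2-1=1
cmp $t3, 0  (cmp 1,0)
bgt top: taken
lw $t2, 0($t5) → $t2=M[8]=28
sub $t0, $t0, $t2 → $t0=(-6)-28=-34
add $t5, $t5, 4 → $t5=8+4=12
sub $t3, $t3, 1 → $t3=1-1=0
cmp $t3, 0  (cmp 0,0)
bgt top: not taken
sw $t2, (8) → M[8]=28
halt.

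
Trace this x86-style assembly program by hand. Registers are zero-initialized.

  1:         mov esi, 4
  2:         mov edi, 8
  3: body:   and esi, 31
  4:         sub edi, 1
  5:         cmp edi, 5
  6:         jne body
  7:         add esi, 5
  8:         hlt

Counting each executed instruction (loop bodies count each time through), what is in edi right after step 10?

6

mov esi, 4 → esi=4
mov edi, 8 → edi=8
and esi, 31 → esi=4&31=4
sub edi, 1 → edi=8-1=7
cmp edi, 5  (cmp 7,5)
jne body: taken
and esi, 31 → esi=4&31=4
sub edi, 1 → edi=7-1=6
cmp edi, 5  (cmp 6,5)
jne body: taken
After step 10: edi = 6.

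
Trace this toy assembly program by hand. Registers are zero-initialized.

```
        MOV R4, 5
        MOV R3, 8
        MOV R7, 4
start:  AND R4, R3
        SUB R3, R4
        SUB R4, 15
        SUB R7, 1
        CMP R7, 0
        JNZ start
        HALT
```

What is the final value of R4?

-15

after MOV R4, 5: R4=5
after MOV R3, 8: R3=8
after MOV R7, 4: R7=4
after AND R4, R3: R4=5&8=0
after SUB R3, R4: R3=8-0=8
after SUB R4, 15: R4=0-15=-15
after SUB R7, 1: R7=4-1=3
CMP R7, 0  (cmp 3,0)
JNZ start: taken
after AND R4, R3: R4=(-15)&8=0
after SUB R3, R4: R3=8-0=8
after SUB R4, 15: R4=0-15=-15
after SUB R7, 1: R7=3-1=2
CMP R7, 0  (cmp 2,0)
JNZ start: taken
after AND R4, R3: R4=(-15)&8=0
after SUB R3, R4: R3=8-0=8
after SUB R4, 15: R4=0-15=-15
after SUB R7, 1: R7=2-1=1
CMP R7, 0  (cmp 1,0)
JNZ start: taken
after AND R4, R3: R4=(-15)&8=0
after SUB R3, R4: R3=8-0=8
after SUB R4, 15: R4=0-15=-15
after SUB R7, 1: R7=1-1=0
CMP R7, 0  (cmp 0,0)
JNZ start: not taken
halt.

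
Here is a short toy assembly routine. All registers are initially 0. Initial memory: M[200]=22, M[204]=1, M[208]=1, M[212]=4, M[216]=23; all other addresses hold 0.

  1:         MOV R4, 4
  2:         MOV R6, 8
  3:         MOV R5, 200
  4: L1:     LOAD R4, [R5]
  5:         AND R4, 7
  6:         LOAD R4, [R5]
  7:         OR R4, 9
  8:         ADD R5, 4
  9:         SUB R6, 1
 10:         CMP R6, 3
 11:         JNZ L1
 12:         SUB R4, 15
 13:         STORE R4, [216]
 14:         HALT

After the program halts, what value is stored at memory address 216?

16

MOV R4, 4 → R4=4
MOV R6, 8 → R6=8
MOV R5, 200 → R5=200
LOAD R4, [R5] → R4=M[200]=22
AND R4, 7 → R4=22&7=6
LOAD R4, [R5] → R4=M[200]=22
OR R4, 9 → R4=22|9=31
ADD R5, 4 → R5=200+4=204
SUB R6, 1 → R6=8-1=7
CMP R6, 3  (cmp 7,3)
JNZ L1: taken
LOAD R4, [R5] → R4=M[204]=1
AND R4, 7 → R4=1&7=1
LOAD R4, [R5] → R4=M[204]=1
OR R4, 9 → R4=1|9=9
ADD R5, 4 → R5=204+4=208
SUB R6, 1 → R6=7-1=6
CMP R6, 3  (cmp 6,3)
JNZ L1: taken
LOAD R4, [R5] → R4=M[208]=1
AND R4, 7 → R4=1&7=1
LOAD R4, [R5] → R4=M[208]=1
OR R4, 9 → R4=1|9=9
ADD R5, 4 → R5=208+4=212
SUB R6, 1 → R6=6-1=5
CMP R6, 3  (cmp 5,3)
JNZ L1: taken
LOAD R4, [R5] → R4=M[212]=4
AND R4, 7 → R4=4&7=4
LOAD R4, [R5] → R4=M[212]=4
OR R4, 9 → R4=4|9=13
ADD R5, 4 → R5=212+4=216
SUB R6, 1 → R6=5-1=4
CMP R6, 3  (cmp 4,3)
JNZ L1: taken
LOAD R4, [R5] → R4=M[216]=23
AND R4, 7 → R4=23&7=7
LOAD R4, [R5] → R4=M[216]=23
OR R4, 9 → R4=23|9=31
ADD R5, 4 → R5=216+4=220
SUB R6, 1 → R6=4-1=3
CMP R6, 3  (cmp 3,3)
JNZ L1: not taken
SUB R4, 15 → R4=31-15=16
STORE R4, [216] → M[216]=16
halt.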